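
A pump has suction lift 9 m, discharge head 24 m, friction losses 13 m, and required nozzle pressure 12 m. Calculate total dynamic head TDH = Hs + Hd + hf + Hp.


TDH = Hs + Hd + hf + Hp = 9 + 24 + 13 + 12 = 58

58 m


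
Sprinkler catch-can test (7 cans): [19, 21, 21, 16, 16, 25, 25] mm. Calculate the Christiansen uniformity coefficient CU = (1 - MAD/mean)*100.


mean = 20.428571 mm
MAD = 2.938776 mm
CU = (1 - 2.938776/20.428571)*100

85.6144 %


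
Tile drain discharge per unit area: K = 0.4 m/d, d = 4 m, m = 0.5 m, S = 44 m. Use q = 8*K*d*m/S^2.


q = 8*K*d*m/S^2
q = 8*0.4*4*0.5/44^2
q = 6.4000 / 1936

0.0033 m/d


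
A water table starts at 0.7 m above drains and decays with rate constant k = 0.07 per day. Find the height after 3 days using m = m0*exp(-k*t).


m = m0 * exp(-k*t)
m = 0.7 * exp(-0.07 * 3)
m = 0.7 * exp(-0.2100)

0.5674 m


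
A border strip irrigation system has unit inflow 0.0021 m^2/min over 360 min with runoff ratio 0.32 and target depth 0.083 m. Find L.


L = q*t/((1+r)*Z)
L = 0.0021*360/((1+0.32)*0.083)
L = 0.756/0.10956

6.9003 m


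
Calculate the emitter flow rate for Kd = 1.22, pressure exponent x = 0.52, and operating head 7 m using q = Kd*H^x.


q = Kd * H^x = 1.22 * 7^0.52 = 1.22 * 2.750749

3.3559 L/h


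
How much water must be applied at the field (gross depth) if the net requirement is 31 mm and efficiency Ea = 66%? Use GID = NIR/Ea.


Ea = 66% = 0.66
GID = NIR / Ea = 31 / 0.66 = 46.9697 mm

46.9697 mm


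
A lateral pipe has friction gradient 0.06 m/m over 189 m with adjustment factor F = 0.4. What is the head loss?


hf = J * L * F = 0.06 * 189 * 0.4 = 4.5360 m

4.5360 m


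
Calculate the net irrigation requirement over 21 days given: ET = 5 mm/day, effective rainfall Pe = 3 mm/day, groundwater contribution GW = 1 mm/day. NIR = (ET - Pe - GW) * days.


Daily deficit = ET - Pe - GW = 5 - 3 - 1 = 1 mm/day
NIR = 1 * 21 = 21 mm

21.0000 mm


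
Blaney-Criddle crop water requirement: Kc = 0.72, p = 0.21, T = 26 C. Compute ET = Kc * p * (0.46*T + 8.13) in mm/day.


ET = Kc * p * (0.46*T + 8.13)
ET = 0.72 * 0.21 * (0.46*26 + 8.13)
ET = 0.72 * 0.21 * 20.0900

3.0376 mm/day


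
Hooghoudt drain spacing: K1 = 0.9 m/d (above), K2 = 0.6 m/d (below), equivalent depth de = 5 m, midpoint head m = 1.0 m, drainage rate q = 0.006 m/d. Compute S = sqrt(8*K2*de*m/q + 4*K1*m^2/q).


S^2 = 8*K2*de*m/q + 4*K1*m^2/q
S^2 = 8*0.6*5*1.0/0.006 + 4*0.9*1.0^2/0.006
S = sqrt(4600.0000)

67.8233 m


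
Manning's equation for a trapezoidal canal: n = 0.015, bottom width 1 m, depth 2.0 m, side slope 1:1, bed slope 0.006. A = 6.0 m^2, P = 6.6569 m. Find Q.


R = A/P = 6.0/6.6569 = 0.901320
Q = (1/0.015) * 6.0 * 0.901320^(2/3) * 0.006^0.5

28.9105 m^3/s


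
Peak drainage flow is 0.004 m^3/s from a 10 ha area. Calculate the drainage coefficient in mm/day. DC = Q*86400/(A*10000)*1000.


DC = Q * 86400 / (A * 10000) * 1000
DC = 0.004 * 86400 / (10 * 10000) * 1000
DC = 345600.0000 / 100000

3.4560 mm/day


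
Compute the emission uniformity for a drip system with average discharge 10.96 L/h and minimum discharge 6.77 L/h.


EU = (q_min/q_avg)*100 = (6.77/10.96)*100 = 61.7701%

61.7701 %


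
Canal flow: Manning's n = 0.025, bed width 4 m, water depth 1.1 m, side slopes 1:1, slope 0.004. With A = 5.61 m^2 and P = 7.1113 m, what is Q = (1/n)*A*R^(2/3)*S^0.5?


R = A/P = 5.61/7.1113 = 0.788885
Q = (1/0.025) * 5.61 * 0.788885^(2/3) * 0.004^0.5

12.1170 m^3/s


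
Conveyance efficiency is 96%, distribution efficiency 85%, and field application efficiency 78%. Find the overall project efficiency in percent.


Ec = 0.96, Eb = 0.85, Ea = 0.78
E = 0.96 * 0.85 * 0.78 * 100 = 63.6480%

63.6480 %


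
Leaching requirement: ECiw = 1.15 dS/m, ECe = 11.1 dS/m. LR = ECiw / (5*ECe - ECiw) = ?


LR = ECiw / (5*ECe - ECiw)
LR = 1.15 / (5*11.1 - 1.15)
LR = 1.15 / 54.3500

0.0212


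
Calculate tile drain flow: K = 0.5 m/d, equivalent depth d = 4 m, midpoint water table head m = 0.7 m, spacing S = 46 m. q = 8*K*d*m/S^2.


q = 8*K*d*m/S^2
q = 8*0.5*4*0.7/46^2
q = 11.2000 / 2116

0.0053 m/d


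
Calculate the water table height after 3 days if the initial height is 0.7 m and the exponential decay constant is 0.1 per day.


m = m0 * exp(-k*t)
m = 0.7 * exp(-0.1 * 3)
m = 0.7 * exp(-0.3000)

0.5186 m


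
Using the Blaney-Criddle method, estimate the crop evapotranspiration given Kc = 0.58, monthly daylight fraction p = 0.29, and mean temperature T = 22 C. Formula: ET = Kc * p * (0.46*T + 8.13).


ET = Kc * p * (0.46*T + 8.13)
ET = 0.58 * 0.29 * (0.46*22 + 8.13)
ET = 0.58 * 0.29 * 18.2500

3.0696 mm/day


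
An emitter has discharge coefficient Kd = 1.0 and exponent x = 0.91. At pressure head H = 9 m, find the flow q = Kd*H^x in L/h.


q = Kd * H^x = 1.0 * 9^0.91 = 1.0 * 7.385173

7.3852 L/h


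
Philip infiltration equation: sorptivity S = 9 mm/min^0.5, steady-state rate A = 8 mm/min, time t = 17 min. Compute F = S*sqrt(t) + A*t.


F = S*sqrt(t) + A*t
F = 9*sqrt(17) + 8*17
F = 9*4.123106 + 136

173.1080 mm


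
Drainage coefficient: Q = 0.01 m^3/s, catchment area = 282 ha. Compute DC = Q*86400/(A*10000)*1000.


DC = Q * 86400 / (A * 10000) * 1000
DC = 0.01 * 86400 / (282 * 10000) * 1000
DC = 864000.0000 / 2820000

0.3064 mm/day


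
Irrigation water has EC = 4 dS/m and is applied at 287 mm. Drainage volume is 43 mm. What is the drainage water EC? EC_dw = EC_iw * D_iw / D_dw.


EC_dw = EC_iw * D_iw / D_dw
EC_dw = 4 * 287 / 43
EC_dw = 1148 / 43

26.6977 dS/m


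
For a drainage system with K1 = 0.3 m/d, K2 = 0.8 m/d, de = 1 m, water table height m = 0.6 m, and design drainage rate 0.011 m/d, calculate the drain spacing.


S^2 = 8*K2*de*m/q + 4*K1*m^2/q
S^2 = 8*0.8*1*0.6/0.011 + 4*0.3*0.6^2/0.011
S = sqrt(388.3636)

19.7069 m


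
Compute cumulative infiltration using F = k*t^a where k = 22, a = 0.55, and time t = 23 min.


F = k * t^a = 22 * 23^0.55
F = 22 * 5.609838

123.4164 mm


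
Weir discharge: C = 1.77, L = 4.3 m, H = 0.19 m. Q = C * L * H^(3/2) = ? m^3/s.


Q = C * L * H^(3/2) = 1.77 * 4.3 * 0.19^1.5 = 1.77 * 4.3 * 0.082819

0.6303 m^3/s


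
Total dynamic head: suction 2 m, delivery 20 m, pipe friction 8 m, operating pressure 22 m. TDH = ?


TDH = Hs + Hd + hf + Hp = 2 + 20 + 8 + 22 = 52

52 m


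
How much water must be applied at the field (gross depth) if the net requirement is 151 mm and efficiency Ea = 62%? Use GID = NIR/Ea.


Ea = 62% = 0.62
GID = NIR / Ea = 151 / 0.62 = 243.5484 mm

243.5484 mm


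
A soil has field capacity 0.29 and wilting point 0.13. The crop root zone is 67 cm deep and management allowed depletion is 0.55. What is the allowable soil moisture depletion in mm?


SMD = (FC - PWP) * d * MAD * 10
SMD = (0.29 - 0.13) * 67 * 0.55 * 10
SMD = 0.1600 * 67 * 0.55 * 10

58.9600 mm


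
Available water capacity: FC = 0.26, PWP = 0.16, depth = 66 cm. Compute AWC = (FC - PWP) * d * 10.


AWC = (FC - PWP) * d * 10
AWC = (0.26 - 0.16) * 66 * 10
AWC = 0.1000 * 66 * 10

66.0000 mm


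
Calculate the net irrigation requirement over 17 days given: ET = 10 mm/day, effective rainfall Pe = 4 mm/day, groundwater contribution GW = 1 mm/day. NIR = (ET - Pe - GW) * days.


Daily deficit = ET - Pe - GW = 10 - 4 - 1 = 5 mm/day
NIR = 5 * 17 = 85 mm

85.0000 mm


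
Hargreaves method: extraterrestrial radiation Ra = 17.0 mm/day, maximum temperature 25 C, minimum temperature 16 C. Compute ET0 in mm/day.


Tmean = (Tmax + Tmin)/2 = (25 + 16)/2 = 20.5
ET0 = 0.0023 * 17.0 * (20.5 + 17.8) * sqrt(25 - 16)
ET0 = 0.0023 * 17.0 * 38.3 * 3.000000

4.4926 mm/day


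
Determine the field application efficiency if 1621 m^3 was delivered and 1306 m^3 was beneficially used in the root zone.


Ea = V_root / V_field * 100 = 1306 / 1621 * 100 = 80.5676%

80.5676 %


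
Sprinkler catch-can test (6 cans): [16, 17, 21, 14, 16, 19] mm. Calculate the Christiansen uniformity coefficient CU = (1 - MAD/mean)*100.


mean = 17.166667 mm
MAD = 1.888889 mm
CU = (1 - 1.888889/17.166667)*100

88.9968 %


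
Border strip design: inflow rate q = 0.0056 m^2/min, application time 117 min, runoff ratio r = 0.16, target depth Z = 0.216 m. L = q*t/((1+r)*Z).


L = q*t/((1+r)*Z)
L = 0.0056*117/((1+0.16)*0.216)
L = 0.6552/0.25056

2.6149 m


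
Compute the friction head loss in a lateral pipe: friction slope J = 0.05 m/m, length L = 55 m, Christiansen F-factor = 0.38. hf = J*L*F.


hf = J * L * F = 0.05 * 55 * 0.38 = 1.0450 m

1.0450 m


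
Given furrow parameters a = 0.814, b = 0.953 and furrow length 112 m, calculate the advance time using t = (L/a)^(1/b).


t = (L/a)^(1/b)
t = (112/0.814)^(1/0.953)
t = 137.592138^(1/0.953)

175.4142 min


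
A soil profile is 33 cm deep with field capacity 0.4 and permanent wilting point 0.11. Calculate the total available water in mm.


AWC = (FC - PWP) * d * 10
AWC = (0.4 - 0.11) * 33 * 10
AWC = 0.2900 * 33 * 10

95.7000 mm


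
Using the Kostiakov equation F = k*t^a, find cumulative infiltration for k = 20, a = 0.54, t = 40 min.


F = k * t^a = 20 * 40^0.54
F = 20 * 7.330142

146.6028 mm


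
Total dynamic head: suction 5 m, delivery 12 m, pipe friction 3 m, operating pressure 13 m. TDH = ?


TDH = Hs + Hd + hf + Hp = 5 + 12 + 3 + 13 = 33

33 m


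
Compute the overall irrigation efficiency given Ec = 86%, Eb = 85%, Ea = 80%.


Ec = 0.86, Eb = 0.85, Ea = 0.8
E = 0.86 * 0.85 * 0.8 * 100 = 58.4800%

58.4800 %


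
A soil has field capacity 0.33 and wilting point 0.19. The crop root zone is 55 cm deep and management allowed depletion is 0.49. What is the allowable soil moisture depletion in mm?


SMD = (FC - PWP) * d * MAD * 10
SMD = (0.33 - 0.19) * 55 * 0.49 * 10
SMD = 0.1400 * 55 * 0.49 * 10

37.7300 mm


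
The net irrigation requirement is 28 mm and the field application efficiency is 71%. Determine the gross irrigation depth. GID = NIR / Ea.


Ea = 71% = 0.71
GID = NIR / Ea = 28 / 0.71 = 39.4366 mm

39.4366 mm


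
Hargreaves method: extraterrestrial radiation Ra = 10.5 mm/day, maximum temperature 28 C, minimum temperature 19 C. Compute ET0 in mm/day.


Tmean = (Tmax + Tmin)/2 = (28 + 19)/2 = 23.5
ET0 = 0.0023 * 10.5 * (23.5 + 17.8) * sqrt(28 - 19)
ET0 = 0.0023 * 10.5 * 41.3 * 3.000000

2.9922 mm/day


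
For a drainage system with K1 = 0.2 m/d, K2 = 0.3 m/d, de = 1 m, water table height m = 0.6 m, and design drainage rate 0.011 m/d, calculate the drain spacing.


S^2 = 8*K2*de*m/q + 4*K1*m^2/q
S^2 = 8*0.3*1*0.6/0.011 + 4*0.2*0.6^2/0.011
S = sqrt(157.0909)

12.5336 m


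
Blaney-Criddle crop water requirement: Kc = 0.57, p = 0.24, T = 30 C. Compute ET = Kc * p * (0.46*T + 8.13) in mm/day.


ET = Kc * p * (0.46*T + 8.13)
ET = 0.57 * 0.24 * (0.46*30 + 8.13)
ET = 0.57 * 0.24 * 21.9300

3.0000 mm/day


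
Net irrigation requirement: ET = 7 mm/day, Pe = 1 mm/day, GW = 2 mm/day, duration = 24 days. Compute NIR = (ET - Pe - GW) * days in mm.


Daily deficit = ET - Pe - GW = 7 - 1 - 2 = 4 mm/day
NIR = 4 * 24 = 96 mm

96.0000 mm


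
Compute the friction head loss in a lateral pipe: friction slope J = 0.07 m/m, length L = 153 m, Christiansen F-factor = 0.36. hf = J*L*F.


hf = J * L * F = 0.07 * 153 * 0.36 = 3.8556 m

3.8556 m


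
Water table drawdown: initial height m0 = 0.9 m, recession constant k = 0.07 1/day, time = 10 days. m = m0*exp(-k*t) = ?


m = m0 * exp(-k*t)
m = 0.9 * exp(-0.07 * 10)
m = 0.9 * exp(-0.7000)

0.4469 m


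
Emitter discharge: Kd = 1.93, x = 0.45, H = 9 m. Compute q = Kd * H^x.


q = Kd * H^x = 1.93 * 9^0.45 = 1.93 * 2.687875

5.1876 L/h


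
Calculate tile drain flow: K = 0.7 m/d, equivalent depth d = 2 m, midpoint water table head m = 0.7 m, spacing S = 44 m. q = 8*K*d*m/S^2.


q = 8*K*d*m/S^2
q = 8*0.7*2*0.7/44^2
q = 7.8400 / 1936

0.0040 m/d


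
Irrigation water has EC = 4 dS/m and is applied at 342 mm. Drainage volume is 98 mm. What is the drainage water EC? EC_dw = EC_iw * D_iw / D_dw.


EC_dw = EC_iw * D_iw / D_dw
EC_dw = 4 * 342 / 98
EC_dw = 1368 / 98

13.9592 dS/m


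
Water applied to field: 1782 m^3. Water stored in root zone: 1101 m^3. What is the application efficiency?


Ea = V_root / V_field * 100 = 1101 / 1782 * 100 = 61.7845%

61.7845 %


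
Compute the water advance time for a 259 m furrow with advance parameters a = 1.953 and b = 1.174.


t = (L/a)^(1/b)
t = (259/1.953)^(1/1.174)
t = 132.616487^(1/1.174)

64.2695 min


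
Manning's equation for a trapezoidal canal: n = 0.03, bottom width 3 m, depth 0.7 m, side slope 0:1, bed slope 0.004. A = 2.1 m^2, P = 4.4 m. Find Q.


R = A/P = 2.1/4.4 = 0.477273
Q = (1/0.03) * 2.1 * 0.477273^(2/3) * 0.004^0.5

2.7038 m^3/s


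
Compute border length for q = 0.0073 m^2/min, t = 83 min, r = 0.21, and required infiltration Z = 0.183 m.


L = q*t/((1+r)*Z)
L = 0.0073*83/((1+0.21)*0.183)
L = 0.6059/0.22143

2.7363 m


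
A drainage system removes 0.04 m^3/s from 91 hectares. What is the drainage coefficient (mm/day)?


DC = Q * 86400 / (A * 10000) * 1000
DC = 0.04 * 86400 / (91 * 10000) * 1000
DC = 3456000.0000 / 910000

3.7978 mm/day


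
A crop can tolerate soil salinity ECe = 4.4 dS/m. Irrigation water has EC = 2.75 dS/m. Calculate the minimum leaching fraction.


LR = ECiw / (5*ECe - ECiw)
LR = 2.75 / (5*4.4 - 2.75)
LR = 2.75 / 19.2500

0.1429


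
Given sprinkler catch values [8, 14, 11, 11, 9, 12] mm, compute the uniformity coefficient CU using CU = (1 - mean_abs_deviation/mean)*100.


mean = 10.833333 mm
MAD = 1.555556 mm
CU = (1 - 1.555556/10.833333)*100

85.6410 %


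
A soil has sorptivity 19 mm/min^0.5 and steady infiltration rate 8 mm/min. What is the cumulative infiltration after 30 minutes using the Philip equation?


F = S*sqrt(t) + A*t
F = 19*sqrt(30) + 8*30
F = 19*5.477226 + 240

344.0673 mm


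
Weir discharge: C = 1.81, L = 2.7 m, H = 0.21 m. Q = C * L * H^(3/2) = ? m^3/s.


Q = C * L * H^(3/2) = 1.81 * 2.7 * 0.21^1.5 = 1.81 * 2.7 * 0.096234

0.4703 m^3/s


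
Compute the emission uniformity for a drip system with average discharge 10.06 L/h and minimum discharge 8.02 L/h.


EU = (q_min/q_avg)*100 = (8.02/10.06)*100 = 79.7217%

79.7217 %


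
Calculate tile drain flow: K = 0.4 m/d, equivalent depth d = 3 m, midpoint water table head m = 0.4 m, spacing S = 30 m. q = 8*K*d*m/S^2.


q = 8*K*d*m/S^2
q = 8*0.4*3*0.4/30^2
q = 3.8400 / 900

0.0043 m/d


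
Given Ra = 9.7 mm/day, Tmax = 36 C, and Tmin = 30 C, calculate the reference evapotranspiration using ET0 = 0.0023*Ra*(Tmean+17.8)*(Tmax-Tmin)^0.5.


Tmean = (Tmax + Tmin)/2 = (36 + 30)/2 = 33.0
ET0 = 0.0023 * 9.7 * (33.0 + 17.8) * sqrt(36 - 30)
ET0 = 0.0023 * 9.7 * 50.8 * 2.449490

2.7761 mm/day


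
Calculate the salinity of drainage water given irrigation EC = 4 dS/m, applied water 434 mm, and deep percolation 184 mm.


EC_dw = EC_iw * D_iw / D_dw
EC_dw = 4 * 434 / 184
EC_dw = 1736 / 184

9.4348 dS/m


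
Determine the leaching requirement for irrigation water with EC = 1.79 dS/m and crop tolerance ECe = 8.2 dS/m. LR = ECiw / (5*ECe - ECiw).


LR = ECiw / (5*ECe - ECiw)
LR = 1.79 / (5*8.2 - 1.79)
LR = 1.79 / 39.2100

0.0457


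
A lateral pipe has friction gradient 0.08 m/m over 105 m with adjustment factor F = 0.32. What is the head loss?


hf = J * L * F = 0.08 * 105 * 0.32 = 2.6880 m

2.6880 m


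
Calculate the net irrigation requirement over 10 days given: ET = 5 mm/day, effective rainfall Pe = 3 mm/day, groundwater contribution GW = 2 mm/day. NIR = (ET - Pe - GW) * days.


Daily deficit = ET - Pe - GW = 5 - 3 - 2 = 0 mm/day
NIR = 0 * 10 = 0 mm

0 mm


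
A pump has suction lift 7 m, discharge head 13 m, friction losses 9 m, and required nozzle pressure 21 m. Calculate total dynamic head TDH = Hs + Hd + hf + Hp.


TDH = Hs + Hd + hf + Hp = 7 + 13 + 9 + 21 = 50

50 m


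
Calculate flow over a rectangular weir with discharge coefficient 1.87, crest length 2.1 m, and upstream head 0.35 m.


Q = C * L * H^(3/2) = 1.87 * 2.1 * 0.35^1.5 = 1.87 * 2.1 * 0.207063

0.8131 m^3/s


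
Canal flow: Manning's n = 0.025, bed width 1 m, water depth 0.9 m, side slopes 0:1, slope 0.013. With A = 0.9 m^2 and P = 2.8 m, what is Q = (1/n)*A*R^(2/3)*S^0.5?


R = A/P = 0.9/2.8 = 0.321429
Q = (1/0.025) * 0.9 * 0.321429^(2/3) * 0.013^0.5

1.9260 m^3/s


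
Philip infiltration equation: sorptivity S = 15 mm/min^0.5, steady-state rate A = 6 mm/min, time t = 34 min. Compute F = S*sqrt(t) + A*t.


F = S*sqrt(t) + A*t
F = 15*sqrt(34) + 6*34
F = 15*5.830952 + 204

291.4643 mm


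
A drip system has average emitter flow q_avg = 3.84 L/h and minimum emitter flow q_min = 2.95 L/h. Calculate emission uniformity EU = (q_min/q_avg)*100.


EU = (q_min/q_avg)*100 = (2.95/3.84)*100 = 76.8229%

76.8229 %


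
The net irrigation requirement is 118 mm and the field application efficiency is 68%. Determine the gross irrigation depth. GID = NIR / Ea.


Ea = 68% = 0.68
GID = NIR / Ea = 118 / 0.68 = 173.5294 mm

173.5294 mm


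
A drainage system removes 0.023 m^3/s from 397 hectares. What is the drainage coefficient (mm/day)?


DC = Q * 86400 / (A * 10000) * 1000
DC = 0.023 * 86400 / (397 * 10000) * 1000
DC = 1987200.0000 / 3970000

0.5006 mm/day


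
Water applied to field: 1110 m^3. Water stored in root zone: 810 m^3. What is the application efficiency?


Ea = V_root / V_field * 100 = 810 / 1110 * 100 = 72.9730%

72.9730 %


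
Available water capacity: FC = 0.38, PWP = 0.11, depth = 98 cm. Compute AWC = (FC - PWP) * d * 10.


AWC = (FC - PWP) * d * 10
AWC = (0.38 - 0.11) * 98 * 10
AWC = 0.2700 * 98 * 10

264.6000 mm


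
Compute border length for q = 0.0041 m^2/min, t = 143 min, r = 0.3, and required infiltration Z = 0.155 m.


L = q*t/((1+r)*Z)
L = 0.0041*143/((1+0.3)*0.155)
L = 0.5863/0.2015

2.9097 m


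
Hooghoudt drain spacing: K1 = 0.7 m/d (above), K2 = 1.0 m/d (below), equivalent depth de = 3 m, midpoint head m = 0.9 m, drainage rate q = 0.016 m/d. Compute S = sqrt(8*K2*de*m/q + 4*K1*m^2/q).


S^2 = 8*K2*de*m/q + 4*K1*m^2/q
S^2 = 8*1.0*3*0.9/0.016 + 4*0.7*0.9^2/0.016
S = sqrt(1491.7500)

38.6232 m


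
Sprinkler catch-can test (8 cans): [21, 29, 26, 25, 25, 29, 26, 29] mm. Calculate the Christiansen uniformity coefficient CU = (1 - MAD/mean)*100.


mean = 26.250000 mm
MAD = 2.062500 mm
CU = (1 - 2.062500/26.250000)*100

92.1429 %


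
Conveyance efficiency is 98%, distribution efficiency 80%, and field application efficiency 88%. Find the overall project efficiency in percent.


Ec = 0.98, Eb = 0.8, Ea = 0.88
E = 0.98 * 0.8 * 0.88 * 100 = 68.9920%

68.9920 %


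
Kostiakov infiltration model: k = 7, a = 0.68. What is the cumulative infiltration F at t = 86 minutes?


F = k * t^a = 7 * 86^0.68
F = 7 * 20.675639

144.7295 mm


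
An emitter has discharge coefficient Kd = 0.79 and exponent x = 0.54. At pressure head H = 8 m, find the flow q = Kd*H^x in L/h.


q = Kd * H^x = 0.79 * 8^0.54 = 0.79 * 3.073750

2.4283 L/h


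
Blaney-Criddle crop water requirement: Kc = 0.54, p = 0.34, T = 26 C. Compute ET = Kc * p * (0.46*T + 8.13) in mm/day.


ET = Kc * p * (0.46*T + 8.13)
ET = 0.54 * 0.34 * (0.46*26 + 8.13)
ET = 0.54 * 0.34 * 20.0900

3.6885 mm/day


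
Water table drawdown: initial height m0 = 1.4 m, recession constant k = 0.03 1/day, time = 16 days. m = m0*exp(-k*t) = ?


m = m0 * exp(-k*t)
m = 1.4 * exp(-0.03 * 16)
m = 1.4 * exp(-0.4800)

0.8663 m


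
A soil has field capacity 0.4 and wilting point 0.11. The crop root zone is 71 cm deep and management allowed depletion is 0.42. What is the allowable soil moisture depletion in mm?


SMD = (FC - PWP) * d * MAD * 10
SMD = (0.4 - 0.11) * 71 * 0.42 * 10
SMD = 0.2900 * 71 * 0.42 * 10

86.4780 mm


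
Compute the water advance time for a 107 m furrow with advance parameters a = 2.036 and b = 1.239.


t = (L/a)^(1/b)
t = (107/2.036)^(1/1.239)
t = 52.554028^(1/1.239)

24.4740 min


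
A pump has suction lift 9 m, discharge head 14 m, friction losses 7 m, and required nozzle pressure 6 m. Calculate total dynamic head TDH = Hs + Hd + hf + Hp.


TDH = Hs + Hd + hf + Hp = 9 + 14 + 7 + 6 = 36

36 m


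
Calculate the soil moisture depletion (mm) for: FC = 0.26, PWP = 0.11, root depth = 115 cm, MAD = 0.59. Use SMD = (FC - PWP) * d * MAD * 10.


SMD = (FC - PWP) * d * MAD * 10
SMD = (0.26 - 0.11) * 115 * 0.59 * 10
SMD = 0.1500 * 115 * 0.59 * 10

101.7750 mm


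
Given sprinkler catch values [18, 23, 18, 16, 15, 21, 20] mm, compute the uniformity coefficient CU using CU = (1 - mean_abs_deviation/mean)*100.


mean = 18.714286 mm
MAD = 2.244898 mm
CU = (1 - 2.244898/18.714286)*100

88.0044 %


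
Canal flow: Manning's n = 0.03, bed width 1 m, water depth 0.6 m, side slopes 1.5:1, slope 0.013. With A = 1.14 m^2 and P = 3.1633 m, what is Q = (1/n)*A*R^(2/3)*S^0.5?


R = A/P = 1.14/3.1633 = 0.360383
Q = (1/0.03) * 1.14 * 0.360383^(2/3) * 0.013^0.5

2.1941 m^3/s


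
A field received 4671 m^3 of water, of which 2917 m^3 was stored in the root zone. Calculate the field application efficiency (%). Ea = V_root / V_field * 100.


Ea = V_root / V_field * 100 = 2917 / 4671 * 100 = 62.4492%

62.4492 %


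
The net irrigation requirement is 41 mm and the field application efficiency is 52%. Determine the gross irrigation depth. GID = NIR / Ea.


Ea = 52% = 0.52
GID = NIR / Ea = 41 / 0.52 = 78.8462 mm

78.8462 mm


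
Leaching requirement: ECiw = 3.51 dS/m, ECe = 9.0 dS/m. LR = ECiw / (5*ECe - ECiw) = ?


LR = ECiw / (5*ECe - ECiw)
LR = 3.51 / (5*9.0 - 3.51)
LR = 3.51 / 41.4900

0.0846


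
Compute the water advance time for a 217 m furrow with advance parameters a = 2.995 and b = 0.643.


t = (L/a)^(1/b)
t = (217/2.995)^(1/0.643)
t = 72.454090^(1/0.643)

781.2470 min


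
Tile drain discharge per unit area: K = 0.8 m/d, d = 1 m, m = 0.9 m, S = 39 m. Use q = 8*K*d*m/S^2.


q = 8*K*d*m/S^2
q = 8*0.8*1*0.9/39^2
q = 5.7600 / 1521

0.0038 m/d


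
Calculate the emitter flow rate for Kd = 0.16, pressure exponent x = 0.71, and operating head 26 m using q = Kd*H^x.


q = Kd * H^x = 0.16 * 26^0.71 = 0.16 * 10.107205

1.6172 L/h


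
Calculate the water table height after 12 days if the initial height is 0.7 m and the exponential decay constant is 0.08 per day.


m = m0 * exp(-k*t)
m = 0.7 * exp(-0.08 * 12)
m = 0.7 * exp(-0.9600)

0.2680 m


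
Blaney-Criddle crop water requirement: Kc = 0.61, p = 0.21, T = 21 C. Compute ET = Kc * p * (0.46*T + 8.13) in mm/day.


ET = Kc * p * (0.46*T + 8.13)
ET = 0.61 * 0.21 * (0.46*21 + 8.13)
ET = 0.61 * 0.21 * 17.7900

2.2789 mm/day


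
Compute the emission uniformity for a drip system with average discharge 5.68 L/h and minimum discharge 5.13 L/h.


EU = (q_min/q_avg)*100 = (5.13/5.68)*100 = 90.3169%

90.3169 %


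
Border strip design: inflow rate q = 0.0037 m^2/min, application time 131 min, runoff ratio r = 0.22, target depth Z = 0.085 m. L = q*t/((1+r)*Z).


L = q*t/((1+r)*Z)
L = 0.0037*131/((1+0.22)*0.085)
L = 0.4847/0.1037

4.6741 m


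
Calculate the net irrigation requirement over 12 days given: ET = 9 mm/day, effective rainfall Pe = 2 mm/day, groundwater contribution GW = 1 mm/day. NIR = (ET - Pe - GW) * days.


Daily deficit = ET - Pe - GW = 9 - 2 - 1 = 6 mm/day
NIR = 6 * 12 = 72 mm

72.0000 mm


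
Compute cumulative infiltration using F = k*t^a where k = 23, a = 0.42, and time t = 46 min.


F = k * t^a = 23 * 46^0.42
F = 23 * 4.992962

114.8381 mm


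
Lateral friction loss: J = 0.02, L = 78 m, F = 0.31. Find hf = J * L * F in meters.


hf = J * L * F = 0.02 * 78 * 0.31 = 0.4836 m

0.4836 m


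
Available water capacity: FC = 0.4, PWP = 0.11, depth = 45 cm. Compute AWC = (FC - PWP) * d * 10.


AWC = (FC - PWP) * d * 10
AWC = (0.4 - 0.11) * 45 * 10
AWC = 0.2900 * 45 * 10

130.5000 mm


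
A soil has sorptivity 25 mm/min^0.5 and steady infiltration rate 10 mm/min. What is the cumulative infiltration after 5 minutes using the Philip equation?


F = S*sqrt(t) + A*t
F = 25*sqrt(5) + 10*5
F = 25*2.236068 + 50

105.9017 mm


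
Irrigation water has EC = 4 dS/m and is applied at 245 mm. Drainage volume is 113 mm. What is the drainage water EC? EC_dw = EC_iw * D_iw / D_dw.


EC_dw = EC_iw * D_iw / D_dw
EC_dw = 4 * 245 / 113
EC_dw = 980 / 113

8.6726 dS/m


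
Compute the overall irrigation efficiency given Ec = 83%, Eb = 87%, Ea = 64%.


Ec = 0.83, Eb = 0.87, Ea = 0.64
E = 0.83 * 0.87 * 0.64 * 100 = 46.2144%

46.2144 %


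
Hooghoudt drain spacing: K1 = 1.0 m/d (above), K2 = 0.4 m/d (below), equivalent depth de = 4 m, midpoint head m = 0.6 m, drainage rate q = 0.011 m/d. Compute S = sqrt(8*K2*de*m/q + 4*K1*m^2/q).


S^2 = 8*K2*de*m/q + 4*K1*m^2/q
S^2 = 8*0.4*4*0.6/0.011 + 4*1.0*0.6^2/0.011
S = sqrt(829.0909)

28.7939 m


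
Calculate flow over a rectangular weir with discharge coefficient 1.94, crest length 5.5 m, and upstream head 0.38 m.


Q = C * L * H^(3/2) = 1.94 * 5.5 * 0.38^1.5 = 1.94 * 5.5 * 0.234248

2.4994 m^3/s


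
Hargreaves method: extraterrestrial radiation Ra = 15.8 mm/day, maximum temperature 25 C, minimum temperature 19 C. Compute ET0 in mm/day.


Tmean = (Tmax + Tmin)/2 = (25 + 19)/2 = 22.0
ET0 = 0.0023 * 15.8 * (22.0 + 17.8) * sqrt(25 - 19)
ET0 = 0.0023 * 15.8 * 39.8 * 2.449490

3.5428 mm/day


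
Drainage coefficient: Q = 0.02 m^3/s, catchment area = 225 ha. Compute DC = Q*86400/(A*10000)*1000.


DC = Q * 86400 / (A * 10000) * 1000
DC = 0.02 * 86400 / (225 * 10000) * 1000
DC = 1728000.0000 / 2250000

0.7680 mm/day


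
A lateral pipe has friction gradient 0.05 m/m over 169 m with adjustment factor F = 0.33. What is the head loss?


hf = J * L * F = 0.05 * 169 * 0.33 = 2.7885 m

2.7885 m


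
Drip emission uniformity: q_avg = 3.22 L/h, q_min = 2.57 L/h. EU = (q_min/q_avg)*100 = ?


EU = (q_min/q_avg)*100 = (2.57/3.22)*100 = 79.8137%

79.8137 %


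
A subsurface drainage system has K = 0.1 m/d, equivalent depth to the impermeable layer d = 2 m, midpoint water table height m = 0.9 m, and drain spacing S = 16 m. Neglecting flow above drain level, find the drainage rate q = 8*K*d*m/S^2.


q = 8*K*d*m/S^2
q = 8*0.1*2*0.9/16^2
q = 1.4400 / 256

0.0056 m/d


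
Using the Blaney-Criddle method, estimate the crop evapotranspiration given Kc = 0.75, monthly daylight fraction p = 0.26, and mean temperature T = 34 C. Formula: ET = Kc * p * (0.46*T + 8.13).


ET = Kc * p * (0.46*T + 8.13)
ET = 0.75 * 0.26 * (0.46*34 + 8.13)
ET = 0.75 * 0.26 * 23.7700

4.6352 mm/day


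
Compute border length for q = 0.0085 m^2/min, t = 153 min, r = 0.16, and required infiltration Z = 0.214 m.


L = q*t/((1+r)*Z)
L = 0.0085*153/((1+0.16)*0.214)
L = 1.3005/0.24824

5.2389 m


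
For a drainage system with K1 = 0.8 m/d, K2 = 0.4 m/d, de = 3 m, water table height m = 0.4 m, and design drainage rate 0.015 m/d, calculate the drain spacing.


S^2 = 8*K2*de*m/q + 4*K1*m^2/q
S^2 = 8*0.4*3*0.4/0.015 + 4*0.8*0.4^2/0.015
S = sqrt(290.1333)

17.0333 m


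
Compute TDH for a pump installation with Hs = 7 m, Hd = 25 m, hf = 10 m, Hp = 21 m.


TDH = Hs + Hd + hf + Hp = 7 + 25 + 10 + 21 = 63

63 m


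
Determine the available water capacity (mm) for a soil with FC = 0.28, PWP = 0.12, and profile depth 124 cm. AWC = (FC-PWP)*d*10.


AWC = (FC - PWP) * d * 10
AWC = (0.28 - 0.12) * 124 * 10
AWC = 0.1600 * 124 * 10

198.4000 mm


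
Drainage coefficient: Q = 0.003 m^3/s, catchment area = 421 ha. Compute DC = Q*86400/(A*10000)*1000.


DC = Q * 86400 / (A * 10000) * 1000
DC = 0.003 * 86400 / (421 * 10000) * 1000
DC = 259200.0000 / 4210000

0.0616 mm/day


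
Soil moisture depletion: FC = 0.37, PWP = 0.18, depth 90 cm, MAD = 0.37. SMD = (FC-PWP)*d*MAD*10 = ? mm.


SMD = (FC - PWP) * d * MAD * 10
SMD = (0.37 - 0.18) * 90 * 0.37 * 10
SMD = 0.1900 * 90 * 0.37 * 10

63.2700 mm


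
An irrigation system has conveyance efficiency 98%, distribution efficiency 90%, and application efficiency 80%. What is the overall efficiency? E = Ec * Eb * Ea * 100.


Ec = 0.98, Eb = 0.9, Ea = 0.8
E = 0.98 * 0.9 * 0.8 * 100 = 70.5600%

70.5600 %


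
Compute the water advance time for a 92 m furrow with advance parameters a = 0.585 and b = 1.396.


t = (L/a)^(1/b)
t = (92/0.585)^(1/1.396)
t = 157.264957^(1/1.396)

37.4558 min


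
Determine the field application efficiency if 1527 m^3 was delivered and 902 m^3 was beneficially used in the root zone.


Ea = V_root / V_field * 100 = 902 / 1527 * 100 = 59.0701%

59.0701 %


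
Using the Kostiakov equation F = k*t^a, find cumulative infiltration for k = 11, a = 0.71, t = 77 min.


F = k * t^a = 11 * 77^0.71
F = 11 * 21.847835

240.3262 mm


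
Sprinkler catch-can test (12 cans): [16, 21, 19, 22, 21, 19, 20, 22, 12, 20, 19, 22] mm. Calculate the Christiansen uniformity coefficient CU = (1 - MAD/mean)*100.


mean = 19.416667 mm
MAD = 2.013889 mm
CU = (1 - 2.013889/19.416667)*100

89.6280 %


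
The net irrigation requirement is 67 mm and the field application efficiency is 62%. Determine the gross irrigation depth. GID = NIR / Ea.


Ea = 62% = 0.62
GID = NIR / Ea = 67 / 0.62 = 108.0645 mm

108.0645 mm


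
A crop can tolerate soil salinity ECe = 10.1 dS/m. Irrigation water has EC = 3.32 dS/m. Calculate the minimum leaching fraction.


LR = ECiw / (5*ECe - ECiw)
LR = 3.32 / (5*10.1 - 3.32)
LR = 3.32 / 47.1800

0.0704


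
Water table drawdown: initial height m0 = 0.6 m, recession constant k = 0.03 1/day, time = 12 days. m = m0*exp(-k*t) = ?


m = m0 * exp(-k*t)
m = 0.6 * exp(-0.03 * 12)
m = 0.6 * exp(-0.3600)

0.4186 m


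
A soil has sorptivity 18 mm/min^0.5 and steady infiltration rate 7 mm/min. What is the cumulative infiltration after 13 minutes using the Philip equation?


F = S*sqrt(t) + A*t
F = 18*sqrt(13) + 7*13
F = 18*3.605551 + 91

155.8999 mm


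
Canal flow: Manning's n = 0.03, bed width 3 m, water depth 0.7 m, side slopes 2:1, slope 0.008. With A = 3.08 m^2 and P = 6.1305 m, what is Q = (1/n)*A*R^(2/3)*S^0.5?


R = A/P = 3.08/6.1305 = 0.502406
Q = (1/0.03) * 3.08 * 0.502406^(2/3) * 0.008^0.5

5.8033 m^3/s


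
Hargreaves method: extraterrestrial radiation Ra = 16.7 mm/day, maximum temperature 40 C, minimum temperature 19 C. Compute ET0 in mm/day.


Tmean = (Tmax + Tmin)/2 = (40 + 19)/2 = 29.5
ET0 = 0.0023 * 16.7 * (29.5 + 17.8) * sqrt(40 - 19)
ET0 = 0.0023 * 16.7 * 47.3 * 4.582576

8.3256 mm/day


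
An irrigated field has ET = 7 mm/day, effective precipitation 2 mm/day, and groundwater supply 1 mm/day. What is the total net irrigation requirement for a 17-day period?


Daily deficit = ET - Pe - GW = 7 - 2 - 1 = 4 mm/day
NIR = 4 * 17 = 68 mm

68.0000 mm


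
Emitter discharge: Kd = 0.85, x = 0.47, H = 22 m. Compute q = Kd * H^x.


q = Kd * H^x = 0.85 * 22^0.47 = 0.85 * 4.275025

3.6338 L/h


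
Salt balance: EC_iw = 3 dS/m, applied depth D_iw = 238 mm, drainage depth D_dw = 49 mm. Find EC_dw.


EC_dw = EC_iw * D_iw / D_dw
EC_dw = 3 * 238 / 49
EC_dw = 714 / 49

14.5714 dS/m


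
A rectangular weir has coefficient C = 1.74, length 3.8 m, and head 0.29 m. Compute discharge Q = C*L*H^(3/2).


Q = C * L * H^(3/2) = 1.74 * 3.8 * 0.29^1.5 = 1.74 * 3.8 * 0.156170

1.0326 m^3/s


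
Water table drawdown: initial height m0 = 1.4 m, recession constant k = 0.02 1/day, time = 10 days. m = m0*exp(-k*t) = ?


m = m0 * exp(-k*t)
m = 1.4 * exp(-0.02 * 10)
m = 1.4 * exp(-0.2000)

1.1462 m


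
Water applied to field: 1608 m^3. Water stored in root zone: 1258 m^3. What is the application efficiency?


Ea = V_root / V_field * 100 = 1258 / 1608 * 100 = 78.2338%

78.2338 %


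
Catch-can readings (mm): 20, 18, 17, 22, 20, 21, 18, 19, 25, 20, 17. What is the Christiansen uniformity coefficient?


mean = 19.727273 mm
MAD = 1.752066 mm
CU = (1 - 1.752066/19.727273)*100

91.1186 %


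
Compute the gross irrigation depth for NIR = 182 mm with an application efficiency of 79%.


Ea = 79% = 0.79
GID = NIR / Ea = 182 / 0.79 = 230.3797 mm

230.3797 mm


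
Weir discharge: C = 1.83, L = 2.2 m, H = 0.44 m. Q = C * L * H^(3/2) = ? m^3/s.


Q = C * L * H^(3/2) = 1.83 * 2.2 * 0.44^1.5 = 1.83 * 2.2 * 0.291863

1.1750 m^3/s


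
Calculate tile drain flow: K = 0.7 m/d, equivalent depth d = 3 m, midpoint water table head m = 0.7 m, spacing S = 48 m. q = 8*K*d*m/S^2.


q = 8*K*d*m/S^2
q = 8*0.7*3*0.7/48^2
q = 11.7600 / 2304

0.0051 m/d


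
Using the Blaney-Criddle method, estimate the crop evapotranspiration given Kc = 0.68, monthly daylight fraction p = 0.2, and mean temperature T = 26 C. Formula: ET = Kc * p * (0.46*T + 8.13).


ET = Kc * p * (0.46*T + 8.13)
ET = 0.68 * 0.2 * (0.46*26 + 8.13)
ET = 0.68 * 0.2 * 20.0900

2.7322 mm/day


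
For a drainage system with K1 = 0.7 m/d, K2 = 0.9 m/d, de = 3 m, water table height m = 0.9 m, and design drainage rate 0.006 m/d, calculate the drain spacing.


S^2 = 8*K2*de*m/q + 4*K1*m^2/q
S^2 = 8*0.9*3*0.9/0.006 + 4*0.7*0.9^2/0.006
S = sqrt(3618.0000)

60.1498 m


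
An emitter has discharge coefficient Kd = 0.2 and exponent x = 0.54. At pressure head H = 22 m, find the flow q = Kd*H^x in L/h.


q = Kd * H^x = 0.2 * 22^0.54 = 0.2 * 5.307723

1.0615 L/h


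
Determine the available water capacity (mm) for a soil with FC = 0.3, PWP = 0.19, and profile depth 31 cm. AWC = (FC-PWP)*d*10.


AWC = (FC - PWP) * d * 10
AWC = (0.3 - 0.19) * 31 * 10
AWC = 0.1100 * 31 * 10

34.1000 mm


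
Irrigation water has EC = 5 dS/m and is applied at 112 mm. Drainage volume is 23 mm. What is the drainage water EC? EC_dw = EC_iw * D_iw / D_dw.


EC_dw = EC_iw * D_iw / D_dw
EC_dw = 5 * 112 / 23
EC_dw = 560 / 23

24.3478 dS/m


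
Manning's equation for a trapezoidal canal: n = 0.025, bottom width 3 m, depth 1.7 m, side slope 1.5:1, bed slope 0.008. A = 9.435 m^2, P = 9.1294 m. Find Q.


R = A/P = 9.435/9.1294 = 1.033474
Q = (1/0.025) * 9.435 * 1.033474^(2/3) * 0.008^0.5

34.5048 m^3/s


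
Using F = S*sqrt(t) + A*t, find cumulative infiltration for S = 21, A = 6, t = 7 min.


F = S*sqrt(t) + A*t
F = 21*sqrt(7) + 6*7
F = 21*2.645751 + 42

97.5608 mm


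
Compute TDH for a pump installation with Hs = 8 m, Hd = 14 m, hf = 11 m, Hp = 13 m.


TDH = Hs + Hd + hf + Hp = 8 + 14 + 11 + 13 = 46

46 m


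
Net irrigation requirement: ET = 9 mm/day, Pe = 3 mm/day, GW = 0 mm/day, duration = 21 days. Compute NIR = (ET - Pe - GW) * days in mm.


Daily deficit = ET - Pe - GW = 9 - 3 - 0 = 6 mm/day
NIR = 6 * 21 = 126 mm

126.0000 mm


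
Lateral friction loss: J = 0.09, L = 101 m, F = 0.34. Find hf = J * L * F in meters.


hf = J * L * F = 0.09 * 101 * 0.34 = 3.0906 m

3.0906 m


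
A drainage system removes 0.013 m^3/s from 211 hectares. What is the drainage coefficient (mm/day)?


DC = Q * 86400 / (A * 10000) * 1000
DC = 0.013 * 86400 / (211 * 10000) * 1000
DC = 1123200.0000 / 2110000

0.5323 mm/day


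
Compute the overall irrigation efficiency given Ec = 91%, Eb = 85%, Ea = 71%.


Ec = 0.91, Eb = 0.85, Ea = 0.71
E = 0.91 * 0.85 * 0.71 * 100 = 54.9185%

54.9185 %


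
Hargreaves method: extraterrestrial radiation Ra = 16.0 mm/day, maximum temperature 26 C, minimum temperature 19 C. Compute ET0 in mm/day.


Tmean = (Tmax + Tmin)/2 = (26 + 19)/2 = 22.5
ET0 = 0.0023 * 16.0 * (22.5 + 17.8) * sqrt(26 - 19)
ET0 = 0.0023 * 16.0 * 40.3 * 2.645751

3.9238 mm/day


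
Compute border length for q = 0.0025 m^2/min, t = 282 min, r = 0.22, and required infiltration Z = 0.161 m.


L = q*t/((1+r)*Z)
L = 0.0025*282/((1+0.22)*0.161)
L = 0.705/0.19642

3.5892 m


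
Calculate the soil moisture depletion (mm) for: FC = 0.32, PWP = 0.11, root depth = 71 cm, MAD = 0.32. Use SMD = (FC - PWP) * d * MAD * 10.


SMD = (FC - PWP) * d * MAD * 10
SMD = (0.32 - 0.11) * 71 * 0.32 * 10
SMD = 0.2100 * 71 * 0.32 * 10

47.7120 mm


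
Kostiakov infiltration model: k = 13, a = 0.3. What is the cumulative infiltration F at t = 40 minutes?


F = k * t^a = 13 * 40^0.3
F = 13 * 3.024252

39.3153 mm


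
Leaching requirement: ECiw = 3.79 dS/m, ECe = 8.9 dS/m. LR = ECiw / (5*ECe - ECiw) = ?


LR = ECiw / (5*ECe - ECiw)
LR = 3.79 / (5*8.9 - 3.79)
LR = 3.79 / 40.7100

0.0931


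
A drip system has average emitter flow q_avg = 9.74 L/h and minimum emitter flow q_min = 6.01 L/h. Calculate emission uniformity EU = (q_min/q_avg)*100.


EU = (q_min/q_avg)*100 = (6.01/9.74)*100 = 61.7043%

61.7043 %


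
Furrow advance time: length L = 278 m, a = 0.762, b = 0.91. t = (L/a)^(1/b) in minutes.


t = (L/a)^(1/b)
t = (278/0.762)^(1/0.91)
t = 364.829396^(1/0.91)

653.8578 min


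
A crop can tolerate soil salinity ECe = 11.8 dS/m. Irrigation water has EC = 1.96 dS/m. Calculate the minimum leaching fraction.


LR = ECiw / (5*ECe - ECiw)
LR = 1.96 / (5*11.8 - 1.96)
LR = 1.96 / 57.0400

0.0344


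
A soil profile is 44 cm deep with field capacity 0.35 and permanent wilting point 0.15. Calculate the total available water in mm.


AWC = (FC - PWP) * d * 10
AWC = (0.35 - 0.15) * 44 * 10
AWC = 0.2000 * 44 * 10

88.0000 mm


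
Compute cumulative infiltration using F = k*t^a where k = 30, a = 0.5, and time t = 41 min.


F = k * t^a = 30 * 41^0.5
F = 30 * 6.403124

192.0937 mm


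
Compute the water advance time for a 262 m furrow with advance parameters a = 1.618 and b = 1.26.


t = (L/a)^(1/b)
t = (262/1.618)^(1/1.26)
t = 161.928307^(1/1.26)

56.6801 min


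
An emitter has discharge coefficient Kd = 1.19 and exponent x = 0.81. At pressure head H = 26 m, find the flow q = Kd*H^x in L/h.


q = Kd * H^x = 1.19 * 26^0.81 = 1.19 * 14.000012

16.6600 L/h


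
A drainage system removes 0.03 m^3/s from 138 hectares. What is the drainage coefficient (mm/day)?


DC = Q * 86400 / (A * 10000) * 1000
DC = 0.03 * 86400 / (138 * 10000) * 1000
DC = 2592000.0000 / 1380000

1.8783 mm/day


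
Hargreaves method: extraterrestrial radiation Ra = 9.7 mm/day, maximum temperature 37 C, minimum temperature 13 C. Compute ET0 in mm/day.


Tmean = (Tmax + Tmin)/2 = (37 + 13)/2 = 25.0
ET0 = 0.0023 * 9.7 * (25.0 + 17.8) * sqrt(37 - 13)
ET0 = 0.0023 * 9.7 * 42.8 * 4.898979

4.6779 mm/day


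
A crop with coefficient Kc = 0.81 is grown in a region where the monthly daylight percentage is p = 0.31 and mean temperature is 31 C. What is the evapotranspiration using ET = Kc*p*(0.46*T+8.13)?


ET = Kc * p * (0.46*T + 8.13)
ET = 0.81 * 0.31 * (0.46*31 + 8.13)
ET = 0.81 * 0.31 * 22.3900

5.6221 mm/day


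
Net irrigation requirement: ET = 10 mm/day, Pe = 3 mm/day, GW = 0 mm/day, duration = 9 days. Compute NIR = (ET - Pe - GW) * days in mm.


Daily deficit = ET - Pe - GW = 10 - 3 - 0 = 7 mm/day
NIR = 7 * 9 = 63 mm

63.0000 mm


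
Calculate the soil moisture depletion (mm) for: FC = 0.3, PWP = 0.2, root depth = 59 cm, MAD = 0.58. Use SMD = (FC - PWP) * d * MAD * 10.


SMD = (FC - PWP) * d * MAD * 10
SMD = (0.3 - 0.2) * 59 * 0.58 * 10
SMD = 0.1000 * 59 * 0.58 * 10

34.2200 mm


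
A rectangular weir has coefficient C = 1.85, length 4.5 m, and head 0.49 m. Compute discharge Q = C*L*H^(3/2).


Q = C * L * H^(3/2) = 1.85 * 4.5 * 0.49^1.5 = 1.85 * 4.5 * 0.343000

2.8555 m^3/s


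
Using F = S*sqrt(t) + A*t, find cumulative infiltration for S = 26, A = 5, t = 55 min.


F = S*sqrt(t) + A*t
F = 26*sqrt(55) + 5*55
F = 26*7.416198 + 275

467.8211 mm


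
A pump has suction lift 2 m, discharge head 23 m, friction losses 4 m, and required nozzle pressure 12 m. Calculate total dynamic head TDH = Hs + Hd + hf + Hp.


TDH = Hs + Hd + hf + Hp = 2 + 23 + 4 + 12 = 41

41 m


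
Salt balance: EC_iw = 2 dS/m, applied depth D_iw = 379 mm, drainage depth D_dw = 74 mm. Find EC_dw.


EC_dw = EC_iw * D_iw / D_dw
EC_dw = 2 * 379 / 74
EC_dw = 758 / 74

10.2432 dS/m
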